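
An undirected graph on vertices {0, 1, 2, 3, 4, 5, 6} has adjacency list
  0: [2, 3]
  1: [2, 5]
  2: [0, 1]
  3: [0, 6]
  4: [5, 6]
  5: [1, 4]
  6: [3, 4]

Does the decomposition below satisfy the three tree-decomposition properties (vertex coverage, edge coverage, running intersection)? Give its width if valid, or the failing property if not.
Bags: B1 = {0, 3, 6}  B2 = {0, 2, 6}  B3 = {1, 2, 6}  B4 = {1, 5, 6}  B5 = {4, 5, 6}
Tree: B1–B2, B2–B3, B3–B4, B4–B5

Yes; width 2.

Checking the three conditions: (i) the bags cover all of {0, 1, 2, 3, 4, 5, 6}; (ii) for each edge, some bag contains both endpoints; (iii) the bags containing any fixed vertex form a subtree. All hold, so the decomposition is valid with width 3 − 1 = 2.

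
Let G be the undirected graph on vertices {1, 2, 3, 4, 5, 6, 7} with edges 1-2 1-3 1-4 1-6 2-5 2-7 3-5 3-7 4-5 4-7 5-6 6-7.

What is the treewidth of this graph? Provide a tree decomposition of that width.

Every bag has size at most 4, so the width is 4 − 1 = 3 and tw(G) ≤ 3. For the lower bound: the 4 vertex sets {5,6}, {3,7}, {1}, {4} are disjoint, each induces a connected subgraph, and every pair is joined by at least one edge of G. Contracting each set to a single vertex therefore yields K_{4} as a minor, and since treewidth is minor-monotone, tw(G) ≥ tw(K_{4}) = 3. Combining the bounds, tw(G) = 3.

Treewidth 3.
One optimal decomposition is:
Bags: B1 = {1, 5, 6, 7}  B2 = {1, 3, 5, 7}  B3 = {1, 4, 5, 7}  B4 = {1, 2, 5, 7}
Tree: B1–B2, B2–B3, B3–B4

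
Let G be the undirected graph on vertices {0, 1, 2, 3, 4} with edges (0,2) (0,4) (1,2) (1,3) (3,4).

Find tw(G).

A width-2 tree decomposition is:
Bags: B1 = {1, 2, 3}  B2 = {2, 3, 4}  B3 = {0, 2, 4}
Tree: B1–B2, B2–B3
Every bag has size at most 3, so the width is 3 − 1 = 2 and tw(G) ≤ 2. For the lower bound, G contains the cycle 2–1–3–4–0–2, so G is not a forest; only forests have treewidth ≤ 1, hence tw(G) ≥ 2. The upper and lower bounds meet at 2, so that is the treewidth.

2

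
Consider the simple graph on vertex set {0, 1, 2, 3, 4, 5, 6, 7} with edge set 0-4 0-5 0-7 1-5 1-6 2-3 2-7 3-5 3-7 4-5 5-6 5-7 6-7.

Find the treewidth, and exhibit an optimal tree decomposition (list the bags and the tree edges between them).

The largest bag has 3 vertices, giving width 2; this decomposition certifies tw(G) ≤ 2. For the lower bound, the 3 vertices {2, 3, 7} are pairwise adjacent, and any tree decomposition puts a clique entirely inside one bag — forcing width ≥ 2. Hence tw(G) = 2 exactly.

Treewidth 2.
One such decomposition:
Bags: B1 = {0, 5, 7}  B2 = {5, 6, 7}  B3 = {3, 5, 7}  B4 = {1, 5, 6}  B5 = {0, 4, 5}  B6 = {2, 3, 7}
Tree: B1–B2, B1–B3, B2–B4, B1–B5, B3–B6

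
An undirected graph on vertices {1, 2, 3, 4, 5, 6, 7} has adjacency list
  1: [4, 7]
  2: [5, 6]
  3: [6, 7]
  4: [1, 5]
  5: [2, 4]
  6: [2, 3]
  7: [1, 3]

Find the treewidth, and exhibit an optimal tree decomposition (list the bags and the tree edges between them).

Treewidth 2.
One such decomposition:
Bags: B1 = {2, 5, 6}  B2 = {3, 5, 6}  B3 = {3, 5, 7}  B4 = {1, 5, 7}  B5 = {1, 4, 5}
Tree: B1–B2, B2–B3, B3–B4, B4–B5

Each bag holds 3 vertices, so the decomposition has width 2, which upper-bounds the treewidth. Since 5–2–6–3–7–1–4–5 is a cycle in G, G is not acyclic. Forests are exactly the graphs of treewidth ≤ 1, so tw(G) ≥ 2. Hence tw(G) = 2 exactly.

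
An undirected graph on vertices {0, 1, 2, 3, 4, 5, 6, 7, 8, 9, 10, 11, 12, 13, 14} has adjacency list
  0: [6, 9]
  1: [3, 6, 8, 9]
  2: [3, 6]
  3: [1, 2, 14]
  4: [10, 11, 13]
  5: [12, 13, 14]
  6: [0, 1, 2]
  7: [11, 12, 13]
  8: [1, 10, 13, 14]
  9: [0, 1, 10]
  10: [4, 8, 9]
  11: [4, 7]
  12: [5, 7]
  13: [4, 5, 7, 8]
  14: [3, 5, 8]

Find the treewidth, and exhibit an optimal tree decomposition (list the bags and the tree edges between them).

Every bag has size at most 4, so the width is 4 − 1 = 3 and tw(G) ≤ 3. For the lower bound: the 4 vertex sets {7,11,12}, {4}, {13}, {5,8,10,14} are disjoint, each induces a connected subgraph, and every pair is joined by at least one edge of G. Contracting each set to a single vertex therefore yields K_{4} as a minor, and since treewidth is minor-monotone, tw(G) ≥ tw(K_{4}) = 3. Combining the bounds, tw(G) = 3.

Treewidth 3.
One such decomposition:
Bags: B1 = {4, 7, 11, 12}  B2 = {4, 7, 12, 13}  B3 = {4, 5, 12, 13}  B4 = {4, 5, 10, 13}  B5 = {5, 8, 10, 13}  B6 = {5, 8, 10, 14}  B7 = {8, 9, 10, 14}  B8 = {1, 8, 9, 14}  B9 = {1, 3, 9, 14}  B10 = {0, 1, 3, 9}  B11 = {0, 1, 3, 6}  B12 = {0, 2, 3, 6}
Tree: B1–B2, B2–B3, B3–B4, B4–B5, B5–B6, B6–B7, B7–B8, B8–B9, B9–B10, B10–B11, B11–B12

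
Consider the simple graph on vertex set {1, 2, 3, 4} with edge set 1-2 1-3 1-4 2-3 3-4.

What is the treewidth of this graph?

2

A width-2 tree decomposition is:
Bags: B1 = {1, 2, 3}  B2 = {1, 3, 4}
Tree: B1–B2
The largest bag has 3 vertices, giving width 2; this decomposition certifies tw(G) ≤ 2. On the other hand G contains the 3-clique {1, 2, 3}. A clique must lie in a single bag of any decomposition, so no decomposition can have width below 2. Hence tw(G) = 2 exactly.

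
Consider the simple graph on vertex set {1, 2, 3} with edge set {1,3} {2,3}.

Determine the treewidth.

A width-1 tree decomposition is:
Bags: B1 = {1, 3}  B2 = {2, 3}
Tree: B1–B2
Every bag has size at most 2, so the width is 2 − 1 = 1 and tw(G) ≤ 1. Since G has at least one edge (e.g. 1–3), it is not an edgeless graph, so tw(G) ≥ 1. Hence tw(G) = 1 exactly.

1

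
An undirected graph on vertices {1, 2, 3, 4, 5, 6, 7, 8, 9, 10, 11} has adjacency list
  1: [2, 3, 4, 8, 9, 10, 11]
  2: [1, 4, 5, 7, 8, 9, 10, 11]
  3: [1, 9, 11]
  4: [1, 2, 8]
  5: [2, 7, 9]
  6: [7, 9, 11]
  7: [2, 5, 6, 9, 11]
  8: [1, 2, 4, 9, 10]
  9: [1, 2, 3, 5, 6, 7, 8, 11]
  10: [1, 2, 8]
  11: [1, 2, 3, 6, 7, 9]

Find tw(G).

3

A width-3 tree decomposition is:
Bags: B1 = {2, 7, 9, 11}  B2 = {1, 2, 9, 11}  B3 = {1, 2, 8, 9}  B4 = {1, 3, 9, 11}  B5 = {2, 5, 7, 9}  B6 = {1, 2, 8, 10}  B7 = {6, 7, 9, 11}  B8 = {1, 2, 4, 8}
Tree: B1–B2, B2–B3, B2–B4, B1–B5, B3–B6, B1–B7, B6–B8
The largest bag has 4 vertices, giving width 3; this decomposition certifies tw(G) ≤ 3. On the other hand G contains the 4-clique {1, 2, 8, 9}. A clique must lie in a single bag of any decomposition, so no decomposition can have width below 3. Hence tw(G) = 3 exactly.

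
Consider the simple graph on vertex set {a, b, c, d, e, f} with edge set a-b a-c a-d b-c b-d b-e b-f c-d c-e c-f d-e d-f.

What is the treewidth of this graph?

3

A width-3 tree decomposition is:
Bags: B1 = {b, c, d, e}  B2 = {a, b, c, d}  B3 = {b, c, d, f}
Tree: B1–B2, B2–B3
The largest bag has 4 vertices, giving width 3; this decomposition certifies tw(G) ≤ 3. On the other hand G contains the 4-clique {b, c, d, e}. A clique must lie in a single bag of any decomposition, so no decomposition can have width below 3. The upper and lower bounds meet at 3, so that is the treewidth.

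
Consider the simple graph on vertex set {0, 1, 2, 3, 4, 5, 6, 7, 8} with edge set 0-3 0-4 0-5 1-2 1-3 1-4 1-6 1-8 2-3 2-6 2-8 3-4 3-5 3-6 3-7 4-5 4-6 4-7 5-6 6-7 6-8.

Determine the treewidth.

3

A width-3 tree decomposition is:
Bags: B1 = {1, 3, 4, 6}  B2 = {3, 4, 5, 6}  B3 = {0, 3, 4, 5}  B4 = {1, 2, 3, 6}  B5 = {3, 4, 6, 7}  B6 = {1, 2, 6, 8}
Tree: B1–B2, B2–B3, B1–B4, B2–B5, B4–B6
Each bag holds 4 vertices, so the decomposition has width 3, which upper-bounds the treewidth. Conversely, {1, 2, 6, 8} is a clique of size 4, and the vertices of any clique must share a bag in every tree decomposition; so some bag has ≥ 4 vertices and tw(G) ≥ 3. Hence tw(G) = 3 exactly.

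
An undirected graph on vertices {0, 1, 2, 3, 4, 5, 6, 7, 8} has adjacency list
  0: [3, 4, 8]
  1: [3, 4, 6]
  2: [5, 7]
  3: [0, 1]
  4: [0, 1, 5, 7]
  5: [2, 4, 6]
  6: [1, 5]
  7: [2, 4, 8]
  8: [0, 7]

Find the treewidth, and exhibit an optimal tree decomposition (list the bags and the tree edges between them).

Treewidth 3.
Bags: B1 = {2, 5, 7, 8}  B2 = {4, 5, 7, 8}  B3 = {0, 4, 5, 8}  B4 = {0, 4, 5, 6}  B5 = {0, 1, 4, 6}  B6 = {0, 1, 3, 6}
Tree: B1–B2, B2–B3, B3–B4, B4–B5, B5–B6

The largest bag has 4 vertices, giving width 3; this decomposition certifies tw(G) ≤ 3. For the lower bound: the 4 vertex sets {2,7,8}, {5}, {4}, {0,1,3,6} are disjoint, each induces a connected subgraph, and every pair is joined by at least one edge of G. Contracting each set to a single vertex therefore yields K_{4} as a minor, and since treewidth is minor-monotone, tw(G) ≥ tw(K_{4}) = 3. Combining the bounds, tw(G) = 3.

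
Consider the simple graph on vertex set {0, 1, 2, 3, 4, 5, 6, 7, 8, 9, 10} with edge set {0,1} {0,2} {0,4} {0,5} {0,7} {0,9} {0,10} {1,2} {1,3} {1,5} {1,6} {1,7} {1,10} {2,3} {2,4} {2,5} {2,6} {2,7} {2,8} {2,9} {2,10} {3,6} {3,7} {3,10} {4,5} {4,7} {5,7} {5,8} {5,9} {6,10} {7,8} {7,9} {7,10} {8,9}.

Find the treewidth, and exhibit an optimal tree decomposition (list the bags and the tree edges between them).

The largest bag has 5 vertices, giving width 4; this decomposition certifies tw(G) ≤ 4. Conversely, {1, 2, 3, 6, 10} is a clique of size 5, and the vertices of any clique must share a bag in every tree decomposition; so some bag has ≥ 5 vertices and tw(G) ≥ 4. The upper and lower bounds meet at 4, so that is the treewidth.

Treewidth 4.
Bags: B1 = {0, 2, 5, 7, 9}  B2 = {0, 1, 2, 5, 7}  B3 = {0, 2, 4, 5, 7}  B4 = {2, 5, 7, 8, 9}  B5 = {0, 1, 2, 7, 10}  B6 = {1, 2, 3, 7, 10}  B7 = {1, 2, 3, 6, 10}
Tree: B1–B2, B2–B3, B1–B4, B2–B5, B5–B6, B6–B7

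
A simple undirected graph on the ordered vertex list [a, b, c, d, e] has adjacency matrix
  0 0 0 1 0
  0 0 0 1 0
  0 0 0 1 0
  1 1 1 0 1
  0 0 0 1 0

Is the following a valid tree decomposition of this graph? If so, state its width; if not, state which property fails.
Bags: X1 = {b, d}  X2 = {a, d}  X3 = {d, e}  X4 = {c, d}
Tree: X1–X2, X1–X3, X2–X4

Yes; width 1.

Every vertex of G appears in some bag (union = {a, b, c, d, e}); every edge is covered by a bag; and for each vertex v the set of bags containing v is connected in the bag tree. The decomposition is therefore valid. The largest bag has 2 vertices, so the width is 1.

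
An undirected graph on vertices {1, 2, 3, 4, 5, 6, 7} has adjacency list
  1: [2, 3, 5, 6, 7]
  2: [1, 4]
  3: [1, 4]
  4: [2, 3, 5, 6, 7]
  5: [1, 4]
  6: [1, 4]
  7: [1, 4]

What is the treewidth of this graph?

2

A width-2 tree decomposition is:
Bags: B1 = {1, 3, 4}  B2 = {1, 4, 7}  B3 = {1, 2, 4}  B4 = {1, 4, 6}  B5 = {1, 4, 5}
Tree: B1–B2, B2–B3, B3–B4, B4–B5
The largest bag has 3 vertices, giving width 2; this decomposition certifies tw(G) ≤ 2. For the lower bound, G contains the cycle 4–3–1–7–4, so G is not a forest; only forests have treewidth ≤ 1, hence tw(G) ≥ 2. The upper and lower bounds meet at 2, so that is the treewidth.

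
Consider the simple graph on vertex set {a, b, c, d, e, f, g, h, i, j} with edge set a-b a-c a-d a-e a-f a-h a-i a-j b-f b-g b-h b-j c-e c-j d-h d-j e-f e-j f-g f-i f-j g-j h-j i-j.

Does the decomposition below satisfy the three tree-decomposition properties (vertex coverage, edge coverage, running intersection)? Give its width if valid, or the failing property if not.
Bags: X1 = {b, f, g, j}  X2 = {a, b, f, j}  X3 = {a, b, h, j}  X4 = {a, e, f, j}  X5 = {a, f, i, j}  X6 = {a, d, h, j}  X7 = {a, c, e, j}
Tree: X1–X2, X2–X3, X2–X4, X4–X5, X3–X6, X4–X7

Yes; width 3.

Vertex coverage: the bags together contain {a, b, c, d, e, f, g, h, i, j}, the full vertex set. Edge coverage: each edge of G has both endpoints in at least one bag. Running intersection: for every vertex, the bags containing it form a connected subtree. All three properties hold, so this is a valid tree decomposition of width max|bag| − 1 = 3, and hence tw(G) ≤ 3.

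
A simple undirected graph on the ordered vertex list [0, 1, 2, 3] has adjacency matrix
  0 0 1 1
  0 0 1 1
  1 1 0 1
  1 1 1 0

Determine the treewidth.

2

A width-2 tree decomposition is:
Bags: B1 = {0, 2, 3}  B2 = {1, 2, 3}
Tree: B1–B2
The largest bag has 3 vertices, giving width 2; this decomposition certifies tw(G) ≤ 2. On the other hand G contains the 3-clique {0, 2, 3}. A clique must lie in a single bag of any decomposition, so no decomposition can have width below 2. Hence tw(G) = 2 exactly.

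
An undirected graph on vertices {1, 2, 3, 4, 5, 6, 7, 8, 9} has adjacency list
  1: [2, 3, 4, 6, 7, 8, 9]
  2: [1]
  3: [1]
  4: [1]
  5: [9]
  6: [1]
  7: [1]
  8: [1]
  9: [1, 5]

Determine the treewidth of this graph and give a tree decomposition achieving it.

Each bag holds 2 vertices, so the decomposition has width 1, which upper-bounds the treewidth. G has an edge, so its treewidth is at least 1. Hence tw(G) = 1 exactly.

Treewidth 1.
Bags: B1 = {1, 7}  B2 = {1, 2}  B3 = {1, 4}  B4 = {1, 9}  B5 = {1, 6}  B6 = {1, 8}  B7 = {1, 3}  B8 = {5, 9}
Tree: B1–B2, B1–B3, B1–B4, B3–B5, B5–B6, B1–B7, B4–B8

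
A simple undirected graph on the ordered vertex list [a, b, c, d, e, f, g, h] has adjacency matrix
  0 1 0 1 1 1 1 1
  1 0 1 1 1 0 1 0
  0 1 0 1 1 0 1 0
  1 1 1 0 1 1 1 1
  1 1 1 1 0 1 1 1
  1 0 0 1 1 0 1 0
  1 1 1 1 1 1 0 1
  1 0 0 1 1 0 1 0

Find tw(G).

4

A width-4 tree decomposition is:
Bags: B1 = {b, c, d, e, g}  B2 = {a, b, d, e, g}  B3 = {a, d, e, f, g}  B4 = {a, d, e, g, h}
Tree: B1–B2, B2–B3, B2–B4
The largest bag has 5 vertices, giving width 4; this decomposition certifies tw(G) ≤ 4. Conversely, {b, c, d, e, g} is a clique of size 5, and the vertices of any clique must share a bag in every tree decomposition; so some bag has ≥ 5 vertices and tw(G) ≥ 4. Combining the bounds, tw(G) = 4.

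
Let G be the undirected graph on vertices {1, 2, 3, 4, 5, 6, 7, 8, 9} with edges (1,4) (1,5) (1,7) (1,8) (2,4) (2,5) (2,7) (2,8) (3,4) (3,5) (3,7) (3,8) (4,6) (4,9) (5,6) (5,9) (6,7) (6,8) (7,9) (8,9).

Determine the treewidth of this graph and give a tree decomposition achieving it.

Each bag holds 5 vertices, so the decomposition has width 4, which upper-bounds the treewidth. For the lower bound: the 5 vertex sets {4,6}, {1,5}, {2,8}, {7}, {9} are disjoint, each induces a connected subgraph, and every pair is joined by at least one edge of G. Contracting each set to a single vertex therefore yields K_{5} as a minor, and since treewidth is minor-monotone, tw(G) ≥ tw(K_{5}) = 4. Combining the bounds, tw(G) = 4.

Treewidth 4.
One optimal decomposition is:
Bags: B1 = {4, 5, 6, 7, 8}  B2 = {1, 4, 5, 7, 8}  B3 = {2, 4, 5, 7, 8}  B4 = {4, 5, 7, 8, 9}  B5 = {3, 4, 5, 7, 8}
Tree: B1–B2, B2–B3, B3–B4, B4–B5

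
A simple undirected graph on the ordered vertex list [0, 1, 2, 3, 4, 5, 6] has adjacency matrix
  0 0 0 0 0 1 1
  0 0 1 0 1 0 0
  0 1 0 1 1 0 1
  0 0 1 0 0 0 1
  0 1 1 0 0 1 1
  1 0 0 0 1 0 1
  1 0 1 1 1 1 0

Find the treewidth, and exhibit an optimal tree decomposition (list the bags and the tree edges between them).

Treewidth 2.
One optimal decomposition is:
Bags: B1 = {2, 4, 6}  B2 = {4, 5, 6}  B3 = {1, 2, 4}  B4 = {2, 3, 6}  B5 = {0, 5, 6}
Tree: B1–B2, B1–B3, B1–B4, B2–B5

Each bag holds 3 vertices, so the decomposition has width 2, which upper-bounds the treewidth. For the lower bound, the 3 vertices {1, 2, 4} are pairwise adjacent, and any tree decomposition puts a clique entirely inside one bag — forcing width ≥ 2. Therefore the treewidth is 2.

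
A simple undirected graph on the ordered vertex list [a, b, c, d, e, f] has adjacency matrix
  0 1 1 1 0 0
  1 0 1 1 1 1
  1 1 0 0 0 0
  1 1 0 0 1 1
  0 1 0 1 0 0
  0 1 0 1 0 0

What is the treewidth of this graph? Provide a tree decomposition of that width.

Every bag has size at most 3, so the width is 3 − 1 = 2 and tw(G) ≤ 2. Conversely, {b, d, e} is a clique of size 3, and the vertices of any clique must share a bag in every tree decomposition; so some bag has ≥ 3 vertices and tw(G) ≥ 2. Combining the bounds, tw(G) = 2.

Treewidth 2.
One optimal decomposition is:
Bags: B1 = {b, d, f}  B2 = {a, b, d}  B3 = {a, b, c}  B4 = {b, d, e}
Tree: B1–B2, B2–B3, B2–B4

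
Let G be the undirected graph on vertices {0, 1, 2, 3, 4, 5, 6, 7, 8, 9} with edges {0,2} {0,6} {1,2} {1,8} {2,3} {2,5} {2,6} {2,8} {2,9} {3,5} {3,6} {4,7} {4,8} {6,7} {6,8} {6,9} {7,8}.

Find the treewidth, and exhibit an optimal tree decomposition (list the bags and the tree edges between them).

Each bag holds 3 vertices, so the decomposition has width 2, which upper-bounds the treewidth. Conversely, {1, 2, 8} is a clique of size 3, and the vertices of any clique must share a bag in every tree decomposition; so some bag has ≥ 3 vertices and tw(G) ≥ 2. Hence tw(G) = 2 exactly.

Treewidth 2.
One such decomposition:
Bags: B1 = {2, 6, 8}  B2 = {6, 7, 8}  B3 = {2, 6, 9}  B4 = {2, 3, 6}  B5 = {2, 3, 5}  B6 = {4, 7, 8}  B7 = {0, 2, 6}  B8 = {1, 2, 8}
Tree: B1–B2, B1–B3, B1–B4, B4–B5, B2–B6, B4–B7, B1–B8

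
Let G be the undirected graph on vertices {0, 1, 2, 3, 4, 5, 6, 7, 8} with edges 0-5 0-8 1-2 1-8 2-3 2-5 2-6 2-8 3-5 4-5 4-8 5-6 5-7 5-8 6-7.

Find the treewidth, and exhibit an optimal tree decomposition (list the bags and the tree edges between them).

The largest bag has 3 vertices, giving width 2; this decomposition certifies tw(G) ≤ 2. On the other hand G contains the 3-clique {1, 2, 8}. A clique must lie in a single bag of any decomposition, so no decomposition can have width below 2. Combining the bounds, tw(G) = 2.

Treewidth 2.
One such decomposition:
Bags: B1 = {2, 5, 8}  B2 = {1, 2, 8}  B3 = {4, 5, 8}  B4 = {2, 3, 5}  B5 = {0, 5, 8}  B6 = {2, 5, 6}  B7 = {5, 6, 7}
Tree: B1–B2, B1–B3, B1–B4, B1–B5, B4–B6, B6–B7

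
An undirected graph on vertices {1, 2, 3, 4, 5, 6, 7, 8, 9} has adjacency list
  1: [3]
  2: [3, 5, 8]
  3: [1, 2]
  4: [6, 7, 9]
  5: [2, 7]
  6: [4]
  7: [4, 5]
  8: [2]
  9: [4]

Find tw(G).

1

A width-1 tree decomposition is:
Bags: B1 = {4, 7}  B2 = {5, 7}  B3 = {4, 9}  B4 = {2, 5}  B5 = {4, 6}  B6 = {2, 3}  B7 = {1, 3}  B8 = {2, 8}
Tree: B1–B2, B1–B3, B2–B4, B3–B5, B4–B6, B6–B7, B6–B8
Each bag holds 2 vertices, so the decomposition has width 1, which upper-bounds the treewidth. G has an edge, so its treewidth is at least 1. Combining the bounds, tw(G) = 1.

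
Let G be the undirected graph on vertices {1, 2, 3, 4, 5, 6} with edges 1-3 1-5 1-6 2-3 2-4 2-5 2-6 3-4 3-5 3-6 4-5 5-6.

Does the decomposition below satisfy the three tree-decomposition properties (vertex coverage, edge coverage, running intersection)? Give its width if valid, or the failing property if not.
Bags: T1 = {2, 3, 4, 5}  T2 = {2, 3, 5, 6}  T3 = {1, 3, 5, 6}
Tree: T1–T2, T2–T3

Every vertex of G appears in some bag (union = {1, 2, 3, 4, 5, 6}); every edge is covered by a bag; and for each vertex v the set of bags containing v is connected in the bag tree. The decomposition is therefore valid. The largest bag has 4 vertices, so the width is 3.

Yes; width 3.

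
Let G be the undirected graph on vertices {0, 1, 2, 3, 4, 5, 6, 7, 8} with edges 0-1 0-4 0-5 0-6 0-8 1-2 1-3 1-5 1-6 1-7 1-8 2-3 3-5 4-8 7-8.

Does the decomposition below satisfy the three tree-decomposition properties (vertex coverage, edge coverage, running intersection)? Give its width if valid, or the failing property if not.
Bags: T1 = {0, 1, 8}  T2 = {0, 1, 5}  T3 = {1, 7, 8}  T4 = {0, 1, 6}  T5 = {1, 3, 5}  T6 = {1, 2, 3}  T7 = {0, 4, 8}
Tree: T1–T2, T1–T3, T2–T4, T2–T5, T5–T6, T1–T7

Yes; width 2.

Checking the three conditions: (i) the bags cover all of {0, 1, 2, 3, 4, 5, 6, 7, 8}; (ii) for each edge, some bag contains both endpoints; (iii) the bags containing any fixed vertex form a subtree. All hold, so the decomposition is valid with width 3 − 1 = 2.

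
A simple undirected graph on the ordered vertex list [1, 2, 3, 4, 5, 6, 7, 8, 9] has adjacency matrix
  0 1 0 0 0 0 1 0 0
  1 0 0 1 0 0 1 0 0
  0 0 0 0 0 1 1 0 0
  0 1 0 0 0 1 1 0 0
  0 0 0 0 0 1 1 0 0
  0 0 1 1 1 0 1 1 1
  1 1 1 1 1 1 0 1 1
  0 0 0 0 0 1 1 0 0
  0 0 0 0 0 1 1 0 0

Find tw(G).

2

A width-2 tree decomposition is:
Bags: B1 = {4, 6, 7}  B2 = {6, 7, 9}  B3 = {3, 6, 7}  B4 = {2, 4, 7}  B5 = {5, 6, 7}  B6 = {1, 2, 7}  B7 = {6, 7, 8}
Tree: B1–B2, B2–B3, B1–B4, B1–B5, B4–B6, B2–B7
Each bag holds 3 vertices, so the decomposition has width 2, which upper-bounds the treewidth. On the other hand G contains the 3-clique {1, 2, 7}. A clique must lie in a single bag of any decomposition, so no decomposition can have width below 2. Hence tw(G) = 2 exactly.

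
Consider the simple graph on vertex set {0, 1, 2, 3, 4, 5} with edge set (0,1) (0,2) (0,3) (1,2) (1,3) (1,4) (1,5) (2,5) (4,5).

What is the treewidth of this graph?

A width-2 tree decomposition is:
Bags: B1 = {0, 1, 3}  B2 = {0, 1, 2}  B3 = {1, 2, 5}  B4 = {1, 4, 5}
Tree: B1–B2, B2–B3, B3–B4
Every bag has size at most 3, so the width is 3 − 1 = 2 and tw(G) ≤ 2. For the lower bound, the 3 vertices {0, 1, 2} are pairwise adjacent, and any tree decomposition puts a clique entirely inside one bag — forcing width ≥ 2. The upper and lower bounds meet at 2, so that is the treewidth.

2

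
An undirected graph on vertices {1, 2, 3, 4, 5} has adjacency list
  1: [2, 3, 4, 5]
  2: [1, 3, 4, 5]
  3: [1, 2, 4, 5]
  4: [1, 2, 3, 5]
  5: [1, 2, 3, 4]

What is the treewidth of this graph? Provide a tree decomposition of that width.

Treewidth 4.
Bags: B1 = {1, 2, 3, 4, 5}
Tree: (single bag)

A single bag containing all 5 vertices is trivially a valid decomposition of width 4. For the lower bound, the 5 vertices {1, 2, 3, 4, 5} are pairwise adjacent, and any tree decomposition puts a clique entirely inside one bag — forcing width ≥ 4. Therefore the treewidth is 4.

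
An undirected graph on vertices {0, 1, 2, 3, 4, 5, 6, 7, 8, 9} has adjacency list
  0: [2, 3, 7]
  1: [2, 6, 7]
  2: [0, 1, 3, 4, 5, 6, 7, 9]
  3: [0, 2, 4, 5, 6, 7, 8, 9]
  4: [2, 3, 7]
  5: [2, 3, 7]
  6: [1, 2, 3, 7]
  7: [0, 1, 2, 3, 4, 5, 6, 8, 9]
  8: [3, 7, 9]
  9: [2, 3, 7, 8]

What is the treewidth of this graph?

3

A width-3 tree decomposition is:
Bags: B1 = {2, 3, 4, 7}  B2 = {2, 3, 7, 9}  B3 = {2, 3, 6, 7}  B4 = {0, 2, 3, 7}  B5 = {2, 3, 5, 7}  B6 = {3, 7, 8, 9}  B7 = {1, 2, 6, 7}
Tree: B1–B2, B1–B3, B1–B4, B2–B5, B2–B6, B3–B7
Each bag holds 4 vertices, so the decomposition has width 3, which upper-bounds the treewidth. For the lower bound, the 4 vertices {3, 7, 8, 9} are pairwise adjacent, and any tree decomposition puts a clique entirely inside one bag — forcing width ≥ 3. Combining the bounds, tw(G) = 3.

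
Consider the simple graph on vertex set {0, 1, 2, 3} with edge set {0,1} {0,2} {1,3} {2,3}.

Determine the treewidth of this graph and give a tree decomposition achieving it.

Treewidth 2.
Bags: B1 = {0, 1, 3}  B2 = {0, 2, 3}
Tree: B1–B2

Every bag has size at most 3, so the width is 3 − 1 = 2 and tw(G) ≤ 2. The edges 3–1–0–2–3 form a cycle, so G is not a tree and its treewidth is at least 2. Therefore the treewidth is 2.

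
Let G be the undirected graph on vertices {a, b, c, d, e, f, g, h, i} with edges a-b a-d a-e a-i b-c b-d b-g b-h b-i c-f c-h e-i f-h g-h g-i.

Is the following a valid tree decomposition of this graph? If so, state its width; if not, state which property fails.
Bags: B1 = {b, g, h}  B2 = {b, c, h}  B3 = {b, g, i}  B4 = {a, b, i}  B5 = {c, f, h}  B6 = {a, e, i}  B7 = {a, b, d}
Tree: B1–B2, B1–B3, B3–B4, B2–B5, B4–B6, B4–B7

Vertex coverage: the bags together contain {a, b, c, d, e, f, g, h, i}, the full vertex set. Edge coverage: each edge of G has both endpoints in at least one bag. Running intersection: for every vertex, the bags containing it form a connected subtree. All three properties hold, so this is a valid tree decomposition of width max|bag| − 1 = 2, and hence tw(G) ≤ 2.

Yes; width 2.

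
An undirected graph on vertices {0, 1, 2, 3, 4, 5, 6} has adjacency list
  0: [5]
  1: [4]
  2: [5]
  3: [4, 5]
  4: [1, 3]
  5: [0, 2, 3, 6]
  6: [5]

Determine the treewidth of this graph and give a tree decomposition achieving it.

Every bag has size at most 2, so the width is 2 − 1 = 1 and tw(G) ≤ 1. Any graph with an edge has treewidth ≥ 1, and G has the edge 3–5. Combining the bounds, tw(G) = 1.

Treewidth 1.
One optimal decomposition is:
Bags: B1 = {3, 5}  B2 = {0, 5}  B3 = {3, 4}  B4 = {5, 6}  B5 = {2, 5}  B6 = {1, 4}
Tree: B1–B2, B1–B3, B2–B4, B4–B5, B3–B6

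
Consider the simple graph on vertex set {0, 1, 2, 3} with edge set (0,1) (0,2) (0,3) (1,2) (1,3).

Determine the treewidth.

2

A width-2 tree decomposition is:
Bags: B1 = {0, 1, 2}  B2 = {0, 1, 3}
Tree: B1–B2
The largest bag has 3 vertices, giving width 2; this decomposition certifies tw(G) ≤ 2. On the other hand G contains the 3-clique {0, 1, 2}. A clique must lie in a single bag of any decomposition, so no decomposition can have width below 2. Combining the bounds, tw(G) = 2.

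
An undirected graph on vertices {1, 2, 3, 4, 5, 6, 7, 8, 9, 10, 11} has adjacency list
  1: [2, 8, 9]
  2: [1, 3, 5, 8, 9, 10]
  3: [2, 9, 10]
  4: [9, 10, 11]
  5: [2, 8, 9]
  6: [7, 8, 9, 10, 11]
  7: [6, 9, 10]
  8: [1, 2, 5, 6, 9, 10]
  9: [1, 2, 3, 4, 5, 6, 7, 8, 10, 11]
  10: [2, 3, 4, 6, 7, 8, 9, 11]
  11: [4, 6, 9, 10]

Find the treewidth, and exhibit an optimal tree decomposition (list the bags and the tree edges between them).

Treewidth 3.
One optimal decomposition is:
Bags: B1 = {6, 7, 9, 10}  B2 = {6, 8, 9, 10}  B3 = {6, 9, 10, 11}  B4 = {4, 9, 10, 11}  B5 = {2, 8, 9, 10}  B6 = {1, 2, 8, 9}  B7 = {2, 5, 8, 9}  B8 = {2, 3, 9, 10}
Tree: B1–B2, B1–B3, B3–B4, B2–B5, B5–B6, B6–B7, B5–B8

Every bag has size at most 4, so the width is 4 − 1 = 3 and tw(G) ≤ 3. Conversely, {1, 2, 8, 9} is a clique of size 4, and the vertices of any clique must share a bag in every tree decomposition; so some bag has ≥ 4 vertices and tw(G) ≥ 3. Therefore the treewidth is 3.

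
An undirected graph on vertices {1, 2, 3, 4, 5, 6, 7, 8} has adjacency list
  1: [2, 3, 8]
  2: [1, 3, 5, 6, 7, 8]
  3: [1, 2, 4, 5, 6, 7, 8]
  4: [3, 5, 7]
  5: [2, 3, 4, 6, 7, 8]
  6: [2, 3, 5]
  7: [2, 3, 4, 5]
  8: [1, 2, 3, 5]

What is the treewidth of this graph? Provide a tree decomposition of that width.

The largest bag has 4 vertices, giving width 3; this decomposition certifies tw(G) ≤ 3. On the other hand G contains the 4-clique {1, 2, 3, 8}. A clique must lie in a single bag of any decomposition, so no decomposition can have width below 3. Hence tw(G) = 3 exactly.

Treewidth 3.
One optimal decomposition is:
Bags: B1 = {2, 3, 5, 7}  B2 = {2, 3, 5, 8}  B3 = {1, 2, 3, 8}  B4 = {2, 3, 5, 6}  B5 = {3, 4, 5, 7}
Tree: B1–B2, B2–B3, B2–B4, B1–B5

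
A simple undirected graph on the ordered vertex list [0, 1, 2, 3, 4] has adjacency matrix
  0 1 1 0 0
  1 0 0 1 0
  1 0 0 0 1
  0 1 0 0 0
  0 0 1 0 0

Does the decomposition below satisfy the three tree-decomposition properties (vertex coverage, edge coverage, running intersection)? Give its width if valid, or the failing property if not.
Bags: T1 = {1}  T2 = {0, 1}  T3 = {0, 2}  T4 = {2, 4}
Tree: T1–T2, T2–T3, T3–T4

No — vertex 3 appears in no bag.

A tree decomposition must satisfy three properties: every vertex lies in some bag; for every edge, both endpoints lie together in some bag; and for every vertex, the bags containing it form a connected subtree. Here vertex 3 appears in no bag, so the decomposition is invalid.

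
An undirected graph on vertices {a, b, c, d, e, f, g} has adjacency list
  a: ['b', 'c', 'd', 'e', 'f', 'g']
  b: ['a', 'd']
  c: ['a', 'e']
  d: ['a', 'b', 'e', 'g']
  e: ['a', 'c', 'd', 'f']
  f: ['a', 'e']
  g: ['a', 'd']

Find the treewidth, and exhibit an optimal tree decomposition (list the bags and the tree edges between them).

Each bag holds 3 vertices, so the decomposition has width 2, which upper-bounds the treewidth. For the lower bound, the 3 vertices {a, d, g} are pairwise adjacent, and any tree decomposition puts a clique entirely inside one bag — forcing width ≥ 2. Therefore the treewidth is 2.

Treewidth 2.
Bags: B1 = {a, d, g}  B2 = {a, b, d}  B3 = {a, d, e}  B4 = {a, e, f}  B5 = {a, c, e}
Tree: B1–B2, B2–B3, B3–B4, B4–B5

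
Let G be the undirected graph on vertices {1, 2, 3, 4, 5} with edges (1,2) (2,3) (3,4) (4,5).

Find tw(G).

1

A width-1 tree decomposition is:
Bags: B1 = {1, 2}  B2 = {2, 3}  B3 = {3, 4}  B4 = {4, 5}
Tree: B1–B2, B2–B3, B3–B4
The largest bag has 2 vertices, giving width 1; this decomposition certifies tw(G) ≤ 1. G has an edge, so its treewidth is at least 1. Therefore the treewidth is 1.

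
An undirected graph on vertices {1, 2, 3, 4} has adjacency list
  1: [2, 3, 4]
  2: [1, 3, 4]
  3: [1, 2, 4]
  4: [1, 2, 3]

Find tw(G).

A width-3 tree decomposition is:
Bags: B1 = {1, 2, 3, 4}
Tree: (single bag)
With just one bag of size 4, the width is 4 − 1 = 3, so tw(G) ≤ 3. On the other hand G contains the 4-clique {1, 2, 3, 4}. A clique must lie in a single bag of any decomposition, so no decomposition can have width below 3. Therefore the treewidth is 3.

3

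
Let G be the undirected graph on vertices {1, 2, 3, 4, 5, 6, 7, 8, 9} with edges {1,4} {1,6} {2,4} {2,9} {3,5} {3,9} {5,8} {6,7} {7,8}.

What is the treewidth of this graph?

A width-2 tree decomposition is:
Bags: B1 = {3, 5, 9}  B2 = {5, 8, 9}  B3 = {7, 8, 9}  B4 = {6, 7, 9}  B5 = {1, 6, 9}  B6 = {1, 4, 9}  B7 = {2, 4, 9}
Tree: B1–B2, B2–B3, B3–B4, B4–B5, B5–B6, B6–B7
Each bag holds 3 vertices, so the decomposition has width 2, which upper-bounds the treewidth. The edges 9–3–5–8–7–6–1–4–2–9 form a cycle, so G is not a tree and its treewidth is at least 2. Combining the bounds, tw(G) = 2.

2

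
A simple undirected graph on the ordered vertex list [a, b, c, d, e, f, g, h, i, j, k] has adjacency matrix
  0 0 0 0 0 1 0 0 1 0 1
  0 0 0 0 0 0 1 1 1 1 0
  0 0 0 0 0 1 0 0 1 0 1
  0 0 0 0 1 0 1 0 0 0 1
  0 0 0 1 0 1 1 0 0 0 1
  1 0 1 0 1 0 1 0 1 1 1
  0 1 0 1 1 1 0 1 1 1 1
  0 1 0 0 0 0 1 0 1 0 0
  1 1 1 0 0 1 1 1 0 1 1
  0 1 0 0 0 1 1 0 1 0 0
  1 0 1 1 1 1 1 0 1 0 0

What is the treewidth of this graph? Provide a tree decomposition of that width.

Treewidth 3.
Bags: B1 = {f, g, i, k}  B2 = {f, g, i, j}  B3 = {a, f, i, k}  B4 = {b, g, i, j}  B5 = {c, f, i, k}  B6 = {e, f, g, k}  B7 = {d, e, g, k}  B8 = {b, g, h, i}
Tree: B1–B2, B1–B3, B2–B4, B1–B5, B1–B6, B6–B7, B4–B8

Each bag holds 4 vertices, so the decomposition has width 3, which upper-bounds the treewidth. For the lower bound, the 4 vertices {d, e, g, k} are pairwise adjacent, and any tree decomposition puts a clique entirely inside one bag — forcing width ≥ 3. Combining the bounds, tw(G) = 3.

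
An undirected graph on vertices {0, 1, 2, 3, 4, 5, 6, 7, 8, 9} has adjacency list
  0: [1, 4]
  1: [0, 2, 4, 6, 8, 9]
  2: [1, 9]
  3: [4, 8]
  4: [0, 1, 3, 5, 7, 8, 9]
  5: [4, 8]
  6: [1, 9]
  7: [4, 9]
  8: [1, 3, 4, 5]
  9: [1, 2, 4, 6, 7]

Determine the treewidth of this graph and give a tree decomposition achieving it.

Treewidth 2.
One optimal decomposition is:
Bags: B1 = {1, 4, 9}  B2 = {0, 1, 4}  B3 = {1, 2, 9}  B4 = {1, 6, 9}  B5 = {1, 4, 8}  B6 = {4, 7, 9}  B7 = {4, 5, 8}  B8 = {3, 4, 8}
Tree: B1–B2, B1–B3, B3–B4, B2–B5, B1–B6, B5–B7, B5–B8

The largest bag has 3 vertices, giving width 2; this decomposition certifies tw(G) ≤ 2. On the other hand G contains the 3-clique {1, 2, 9}. A clique must lie in a single bag of any decomposition, so no decomposition can have width below 2. The upper and lower bounds meet at 2, so that is the treewidth.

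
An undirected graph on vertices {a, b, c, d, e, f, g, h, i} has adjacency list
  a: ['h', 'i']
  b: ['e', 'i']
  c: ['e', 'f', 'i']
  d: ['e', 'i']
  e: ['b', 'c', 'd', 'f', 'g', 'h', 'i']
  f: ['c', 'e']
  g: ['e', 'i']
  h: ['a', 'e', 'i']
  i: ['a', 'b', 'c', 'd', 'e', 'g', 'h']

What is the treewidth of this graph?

A width-2 tree decomposition is:
Bags: B1 = {b, e, i}  B2 = {c, e, i}  B3 = {e, g, i}  B4 = {e, h, i}  B5 = {d, e, i}  B6 = {c, e, f}  B7 = {a, h, i}
Tree: B1–B2, B2–B3, B1–B4, B2–B5, B2–B6, B4–B7
The largest bag has 3 vertices, giving width 2; this decomposition certifies tw(G) ≤ 2. For the lower bound, the 3 vertices {c, e, f} are pairwise adjacent, and any tree decomposition puts a clique entirely inside one bag — forcing width ≥ 2. The upper and lower bounds meet at 2, so that is the treewidth.

2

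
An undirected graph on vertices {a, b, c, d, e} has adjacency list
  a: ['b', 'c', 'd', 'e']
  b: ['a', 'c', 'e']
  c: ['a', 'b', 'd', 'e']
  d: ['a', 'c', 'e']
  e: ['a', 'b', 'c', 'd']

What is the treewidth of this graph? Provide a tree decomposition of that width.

Treewidth 3.
One optimal decomposition is:
Bags: B1 = {a, c, d, e}  B2 = {a, b, c, e}
Tree: B1–B2

Each bag holds 4 vertices, so the decomposition has width 3, which upper-bounds the treewidth. For the lower bound, the 4 vertices {a, c, d, e} are pairwise adjacent, and any tree decomposition puts a clique entirely inside one bag — forcing width ≥ 3. Hence tw(G) = 3 exactly.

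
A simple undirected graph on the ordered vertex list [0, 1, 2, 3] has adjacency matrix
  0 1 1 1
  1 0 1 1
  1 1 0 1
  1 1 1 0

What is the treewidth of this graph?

A width-3 tree decomposition is:
Bags: B1 = {0, 1, 2, 3}
Tree: (single bag)
With just one bag of size 4, the width is 4 − 1 = 3, so tw(G) ≤ 3. On the other hand G contains the 4-clique {0, 1, 2, 3}. A clique must lie in a single bag of any decomposition, so no decomposition can have width below 3. Hence tw(G) = 3 exactly.

3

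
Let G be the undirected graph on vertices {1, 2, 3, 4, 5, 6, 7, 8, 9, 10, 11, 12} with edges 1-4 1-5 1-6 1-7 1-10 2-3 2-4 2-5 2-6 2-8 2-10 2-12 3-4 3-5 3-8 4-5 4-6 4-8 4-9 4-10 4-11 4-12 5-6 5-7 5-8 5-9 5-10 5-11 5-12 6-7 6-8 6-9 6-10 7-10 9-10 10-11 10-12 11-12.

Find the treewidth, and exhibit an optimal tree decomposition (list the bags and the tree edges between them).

Every bag has size at most 5, so the width is 5 − 1 = 4 and tw(G) ≤ 4. On the other hand G contains the 5-clique {2, 3, 4, 5, 8}. A clique must lie in a single bag of any decomposition, so no decomposition can have width below 4. The upper and lower bounds meet at 4, so that is the treewidth.

Treewidth 4.
One optimal decomposition is:
Bags: B1 = {2, 4, 5, 6, 8}  B2 = {2, 4, 5, 6, 10}  B3 = {2, 4, 5, 10, 12}  B4 = {1, 4, 5, 6, 10}  B5 = {4, 5, 10, 11, 12}  B6 = {2, 3, 4, 5, 8}  B7 = {1, 5, 6, 7, 10}  B8 = {4, 5, 6, 9, 10}
Tree: B1–B2, B2–B3, B2–B4, B3–B5, B1–B6, B4–B7, B4–B8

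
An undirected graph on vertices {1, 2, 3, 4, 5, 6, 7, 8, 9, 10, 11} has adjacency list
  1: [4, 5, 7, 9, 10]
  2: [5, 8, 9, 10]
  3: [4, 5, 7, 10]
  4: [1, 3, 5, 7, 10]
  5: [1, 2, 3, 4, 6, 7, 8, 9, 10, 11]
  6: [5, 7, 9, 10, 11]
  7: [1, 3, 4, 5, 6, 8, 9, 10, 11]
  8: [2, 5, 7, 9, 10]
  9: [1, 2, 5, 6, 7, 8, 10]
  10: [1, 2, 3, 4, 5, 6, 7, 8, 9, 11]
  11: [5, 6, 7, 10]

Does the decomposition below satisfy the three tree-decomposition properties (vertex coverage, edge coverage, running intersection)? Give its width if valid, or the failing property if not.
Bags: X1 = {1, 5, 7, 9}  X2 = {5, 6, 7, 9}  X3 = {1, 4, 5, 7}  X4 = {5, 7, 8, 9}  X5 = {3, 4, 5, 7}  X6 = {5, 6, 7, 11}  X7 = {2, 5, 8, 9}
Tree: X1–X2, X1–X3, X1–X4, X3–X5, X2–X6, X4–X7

No — vertex 10 appears in no bag.

A tree decomposition must satisfy three properties: every vertex lies in some bag; for every edge, both endpoints lie together in some bag; and for every vertex, the bags containing it form a connected subtree. Here vertex 10 appears in no bag, so the decomposition is invalid.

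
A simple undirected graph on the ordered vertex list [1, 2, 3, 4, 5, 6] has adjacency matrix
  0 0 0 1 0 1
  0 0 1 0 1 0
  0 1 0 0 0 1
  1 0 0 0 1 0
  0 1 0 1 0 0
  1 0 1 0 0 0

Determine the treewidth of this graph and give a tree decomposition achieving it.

Treewidth 2.
Bags: B1 = {2, 4, 5}  B2 = {1, 2, 4}  B3 = {1, 2, 6}  B4 = {2, 3, 6}
Tree: B1–B2, B2–B3, B3–B4

The largest bag has 3 vertices, giving width 2; this decomposition certifies tw(G) ≤ 2. For the lower bound, G contains the cycle 2–5–4–1–6–3–2, so G is not a forest; only forests have treewidth ≤ 1, hence tw(G) ≥ 2. Hence tw(G) = 2 exactly.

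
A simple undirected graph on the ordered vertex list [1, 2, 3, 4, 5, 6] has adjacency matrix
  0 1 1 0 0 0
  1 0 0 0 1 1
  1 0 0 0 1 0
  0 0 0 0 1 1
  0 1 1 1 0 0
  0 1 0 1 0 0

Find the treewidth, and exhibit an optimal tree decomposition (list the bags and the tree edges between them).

Treewidth 2.
Bags: B1 = {2, 4, 6}  B2 = {2, 4, 5}  B3 = {1, 2, 5}  B4 = {1, 3, 5}
Tree: B1–B2, B2–B3, B3–B4

Every bag has size at most 3, so the width is 3 − 1 = 2 and tw(G) ≤ 2. For the lower bound, G contains the cycle 6–4–5–2–6, so G is not a forest; only forests have treewidth ≤ 1, hence tw(G) ≥ 2. Therefore the treewidth is 2.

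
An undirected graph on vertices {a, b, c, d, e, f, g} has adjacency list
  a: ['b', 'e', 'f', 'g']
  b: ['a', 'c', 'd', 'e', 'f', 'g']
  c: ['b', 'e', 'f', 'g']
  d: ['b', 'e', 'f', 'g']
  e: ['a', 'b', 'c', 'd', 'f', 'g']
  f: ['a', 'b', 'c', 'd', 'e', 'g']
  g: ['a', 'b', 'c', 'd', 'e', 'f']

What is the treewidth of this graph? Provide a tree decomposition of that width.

The largest bag has 5 vertices, giving width 4; this decomposition certifies tw(G) ≤ 4. On the other hand G contains the 5-clique {b, d, e, f, g}. A clique must lie in a single bag of any decomposition, so no decomposition can have width below 4. Combining the bounds, tw(G) = 4.

Treewidth 4.
One optimal decomposition is:
Bags: B1 = {b, c, e, f, g}  B2 = {a, b, e, f, g}  B3 = {b, d, e, f, g}
Tree: B1–B2, B2–B3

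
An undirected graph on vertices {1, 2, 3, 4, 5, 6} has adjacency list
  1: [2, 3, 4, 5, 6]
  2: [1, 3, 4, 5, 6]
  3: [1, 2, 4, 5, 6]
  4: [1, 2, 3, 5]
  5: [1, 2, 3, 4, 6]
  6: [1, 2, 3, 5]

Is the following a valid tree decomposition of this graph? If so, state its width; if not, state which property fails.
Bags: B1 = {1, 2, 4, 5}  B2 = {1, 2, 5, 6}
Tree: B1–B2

A tree decomposition must satisfy three properties: every vertex lies in some bag; for every edge, both endpoints lie together in some bag; and for every vertex, the bags containing it form a connected subtree. Here vertex 3 appears in no bag, so the decomposition is invalid.

No — vertex 3 appears in no bag.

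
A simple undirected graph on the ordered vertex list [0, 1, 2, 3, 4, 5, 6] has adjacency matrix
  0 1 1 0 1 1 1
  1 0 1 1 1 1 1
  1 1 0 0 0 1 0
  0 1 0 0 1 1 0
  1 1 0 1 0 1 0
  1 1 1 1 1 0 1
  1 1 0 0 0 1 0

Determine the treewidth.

A width-3 tree decomposition is:
Bags: B1 = {0, 1, 5, 6}  B2 = {0, 1, 4, 5}  B3 = {1, 3, 4, 5}  B4 = {0, 1, 2, 5}
Tree: B1–B2, B2–B3, B2–B4
The largest bag has 4 vertices, giving width 3; this decomposition certifies tw(G) ≤ 3. For the lower bound, the 4 vertices {0, 1, 2, 5} are pairwise adjacent, and any tree decomposition puts a clique entirely inside one bag — forcing width ≥ 3. Therefore the treewidth is 3.

3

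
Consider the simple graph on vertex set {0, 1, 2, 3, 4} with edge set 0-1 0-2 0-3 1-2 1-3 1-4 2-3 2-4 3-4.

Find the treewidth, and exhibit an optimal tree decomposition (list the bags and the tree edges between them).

Every bag has size at most 4, so the width is 4 − 1 = 3 and tw(G) ≤ 3. On the other hand G contains the 4-clique {0, 1, 2, 3}. A clique must lie in a single bag of any decomposition, so no decomposition can have width below 3. The upper and lower bounds meet at 3, so that is the treewidth.

Treewidth 3.
One optimal decomposition is:
Bags: B1 = {1, 2, 3, 4}  B2 = {0, 1, 2, 3}
Tree: B1–B2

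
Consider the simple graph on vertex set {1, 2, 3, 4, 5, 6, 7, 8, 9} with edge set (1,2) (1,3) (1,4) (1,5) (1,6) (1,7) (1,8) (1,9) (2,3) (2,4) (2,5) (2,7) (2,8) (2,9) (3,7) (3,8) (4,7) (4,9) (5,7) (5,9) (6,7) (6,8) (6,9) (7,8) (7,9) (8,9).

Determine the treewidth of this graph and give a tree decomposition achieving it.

Treewidth 4.
One such decomposition:
Bags: B1 = {1, 2, 5, 7, 9}  B2 = {1, 2, 7, 8, 9}  B3 = {1, 6, 7, 8, 9}  B4 = {1, 2, 4, 7, 9}  B5 = {1, 2, 3, 7, 8}
Tree: B1–B2, B2–B3, B2–B4, B2–B5

Each bag holds 5 vertices, so the decomposition has width 4, which upper-bounds the treewidth. Conversely, {1, 2, 7, 8, 9} is a clique of size 5, and the vertices of any clique must share a bag in every tree decomposition; so some bag has ≥ 5 vertices and tw(G) ≥ 4. The upper and lower bounds meet at 4, so that is the treewidth.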